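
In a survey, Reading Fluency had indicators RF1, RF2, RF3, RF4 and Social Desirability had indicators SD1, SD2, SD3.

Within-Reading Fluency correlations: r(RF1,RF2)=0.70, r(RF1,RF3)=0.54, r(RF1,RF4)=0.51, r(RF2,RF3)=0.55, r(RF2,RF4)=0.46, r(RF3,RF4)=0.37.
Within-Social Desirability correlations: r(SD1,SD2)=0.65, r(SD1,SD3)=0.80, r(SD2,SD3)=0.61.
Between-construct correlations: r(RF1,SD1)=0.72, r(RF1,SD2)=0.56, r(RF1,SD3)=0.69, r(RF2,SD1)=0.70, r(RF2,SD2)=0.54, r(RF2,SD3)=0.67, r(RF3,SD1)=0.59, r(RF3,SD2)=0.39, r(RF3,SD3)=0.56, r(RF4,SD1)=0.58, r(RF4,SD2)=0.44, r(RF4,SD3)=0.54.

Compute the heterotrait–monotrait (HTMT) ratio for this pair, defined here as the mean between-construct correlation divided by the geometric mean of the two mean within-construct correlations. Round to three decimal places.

Mean between = 6.98/12 = 0.5817.
Mean within-RF = 3.13/6 = 0.5217; mean within-SD = 2.06/3 = 0.6867.
Geometric mean = √(0.5217 × 0.6867) = 0.5985.
HTMT = 0.5817 / 0.5985 = 0.972.

0.972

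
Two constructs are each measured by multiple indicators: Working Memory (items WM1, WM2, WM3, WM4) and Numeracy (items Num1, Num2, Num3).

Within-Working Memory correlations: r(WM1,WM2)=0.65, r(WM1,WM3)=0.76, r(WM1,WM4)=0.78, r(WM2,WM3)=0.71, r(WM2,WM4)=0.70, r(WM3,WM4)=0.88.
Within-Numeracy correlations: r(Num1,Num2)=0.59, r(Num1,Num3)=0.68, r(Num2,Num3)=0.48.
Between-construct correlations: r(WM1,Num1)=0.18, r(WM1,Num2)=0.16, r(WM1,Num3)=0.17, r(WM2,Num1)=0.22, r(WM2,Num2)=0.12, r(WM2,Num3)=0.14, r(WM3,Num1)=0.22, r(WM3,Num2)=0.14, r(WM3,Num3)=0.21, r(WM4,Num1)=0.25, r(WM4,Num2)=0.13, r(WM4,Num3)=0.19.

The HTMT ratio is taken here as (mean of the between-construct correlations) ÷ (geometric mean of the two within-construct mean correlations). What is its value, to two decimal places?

Mean heterotrait r = 2.13/12 = 0.1775.
Mean within-WM = 4.48/6 = 0.7467; mean within-Num = 1.75/3 = 0.5833.
Geometric mean = √(0.7467 × 0.5833) = 0.6600.
HTMT = 0.1775 / 0.6600 = 0.27.

0.27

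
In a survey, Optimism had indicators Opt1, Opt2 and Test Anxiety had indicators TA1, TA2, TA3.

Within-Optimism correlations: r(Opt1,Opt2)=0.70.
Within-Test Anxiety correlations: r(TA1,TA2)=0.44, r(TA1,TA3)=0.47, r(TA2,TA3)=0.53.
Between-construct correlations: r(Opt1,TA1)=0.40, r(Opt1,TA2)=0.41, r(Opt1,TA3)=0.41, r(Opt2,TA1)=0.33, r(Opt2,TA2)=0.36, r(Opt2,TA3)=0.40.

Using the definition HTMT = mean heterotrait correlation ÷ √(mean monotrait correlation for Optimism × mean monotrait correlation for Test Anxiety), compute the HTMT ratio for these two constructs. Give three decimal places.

Between-construct mean = 2.31/6 = 0.3850.
Mean within-Opt = 0.70/1 = 0.7000; mean within-TA = 1.44/3 = 0.4800.
Geometric mean = √(0.7000 × 0.4800) = 0.5797.
HTMT = 0.3850 / 0.5797 = 0.664.

0.664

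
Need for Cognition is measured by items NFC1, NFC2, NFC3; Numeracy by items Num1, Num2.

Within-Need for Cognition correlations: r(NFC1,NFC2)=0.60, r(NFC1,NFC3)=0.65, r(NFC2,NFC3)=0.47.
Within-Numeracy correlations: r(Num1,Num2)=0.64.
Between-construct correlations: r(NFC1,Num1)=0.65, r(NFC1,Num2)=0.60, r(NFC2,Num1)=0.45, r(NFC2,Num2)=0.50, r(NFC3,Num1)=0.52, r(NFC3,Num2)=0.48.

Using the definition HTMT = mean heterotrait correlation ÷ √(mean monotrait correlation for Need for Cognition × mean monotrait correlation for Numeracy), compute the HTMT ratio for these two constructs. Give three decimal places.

0.880

Mean heterotrait r = 3.20/6 = 0.5333.
Mean within-NFC = 1.72/3 = 0.5733; mean within-Num = 0.64/1 = 0.6400.
Geometric mean = √(0.5733 × 0.6400) = 0.6057.
HTMT = 0.5333 / 0.6057 = 0.880.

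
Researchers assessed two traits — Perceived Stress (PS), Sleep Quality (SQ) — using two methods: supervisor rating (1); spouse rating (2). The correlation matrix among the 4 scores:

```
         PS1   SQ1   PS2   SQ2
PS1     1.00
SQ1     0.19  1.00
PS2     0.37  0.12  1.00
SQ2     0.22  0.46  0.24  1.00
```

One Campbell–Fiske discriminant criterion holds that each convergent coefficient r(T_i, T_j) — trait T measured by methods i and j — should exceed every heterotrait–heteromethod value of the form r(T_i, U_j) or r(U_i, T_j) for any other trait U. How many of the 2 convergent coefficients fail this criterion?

0

Checking each validity diagonal entry against its comparison values:
PS (methods 1·2): 0.37 vs {0.22, 0.12} → pass.
SQ (methods 1·2): 0.46 vs {0.12, 0.22} → pass.
0 of 2 fail.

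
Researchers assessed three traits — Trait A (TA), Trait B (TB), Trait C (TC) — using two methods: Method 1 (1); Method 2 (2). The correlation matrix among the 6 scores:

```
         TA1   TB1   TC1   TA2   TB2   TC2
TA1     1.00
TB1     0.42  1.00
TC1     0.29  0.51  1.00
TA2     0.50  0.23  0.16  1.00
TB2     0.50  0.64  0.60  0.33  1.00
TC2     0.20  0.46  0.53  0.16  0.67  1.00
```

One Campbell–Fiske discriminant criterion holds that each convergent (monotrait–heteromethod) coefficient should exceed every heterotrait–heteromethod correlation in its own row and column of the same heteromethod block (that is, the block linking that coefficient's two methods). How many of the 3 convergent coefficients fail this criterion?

Checking each validity diagonal entry against its comparison values:
TA (methods 1·2): 0.50 vs {0.50, 0.23, 0.20, 0.16} → fail.
TB (methods 1·2): 0.64 vs {0.23, 0.50, 0.46, 0.60} → pass.
TC (methods 1·2): 0.53 vs {0.16, 0.20, 0.60, 0.46} → fail.
2 of 3 fail.

2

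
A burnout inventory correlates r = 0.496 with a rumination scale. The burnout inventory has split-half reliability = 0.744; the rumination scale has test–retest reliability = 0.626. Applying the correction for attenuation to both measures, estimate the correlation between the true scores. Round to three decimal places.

r_true = r_obs / √(r_xx · r_yy) = 0.496 / √(0.744 × 0.626) = 0.496 / √0.465744 = 0.496 / 0.6825 ≈ 0.727.

0.727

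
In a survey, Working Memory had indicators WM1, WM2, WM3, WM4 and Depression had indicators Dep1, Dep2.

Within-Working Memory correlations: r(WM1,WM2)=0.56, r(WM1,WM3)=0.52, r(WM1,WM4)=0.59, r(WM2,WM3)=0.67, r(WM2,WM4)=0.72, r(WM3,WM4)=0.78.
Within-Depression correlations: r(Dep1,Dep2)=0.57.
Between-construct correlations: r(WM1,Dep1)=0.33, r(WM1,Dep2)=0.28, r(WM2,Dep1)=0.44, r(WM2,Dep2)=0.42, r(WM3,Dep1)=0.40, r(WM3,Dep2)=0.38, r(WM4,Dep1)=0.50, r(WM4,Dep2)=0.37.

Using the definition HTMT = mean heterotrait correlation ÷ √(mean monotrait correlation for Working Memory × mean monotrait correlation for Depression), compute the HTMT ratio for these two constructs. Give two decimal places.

0.65

Between-construct mean = 3.12/8 = 0.3900.
Mean within-WM = 3.84/6 = 0.6400; mean within-Dep = 0.57/1 = 0.5700.
Geometric mean = √(0.6400 × 0.5700) = 0.6040.
HTMT = 0.3900 / 0.6040 = 0.65.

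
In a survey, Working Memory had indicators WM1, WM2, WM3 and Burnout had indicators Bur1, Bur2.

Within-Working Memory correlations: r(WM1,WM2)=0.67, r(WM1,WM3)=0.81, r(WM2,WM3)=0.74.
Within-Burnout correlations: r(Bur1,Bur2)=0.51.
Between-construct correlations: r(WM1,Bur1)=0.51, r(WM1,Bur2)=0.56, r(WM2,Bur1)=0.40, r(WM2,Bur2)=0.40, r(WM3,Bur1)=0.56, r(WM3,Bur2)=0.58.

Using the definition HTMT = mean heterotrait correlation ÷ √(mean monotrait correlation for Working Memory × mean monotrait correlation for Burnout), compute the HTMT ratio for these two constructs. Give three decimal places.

Between-construct mean = 3.01/6 = 0.5017.
Mean within-WM = 2.22/3 = 0.7400; mean within-Bur = 0.51/1 = 0.5100.
Geometric mean = √(0.7400 × 0.5100) = 0.6143.
HTMT = 0.5017 / 0.6143 = 0.817.

0.817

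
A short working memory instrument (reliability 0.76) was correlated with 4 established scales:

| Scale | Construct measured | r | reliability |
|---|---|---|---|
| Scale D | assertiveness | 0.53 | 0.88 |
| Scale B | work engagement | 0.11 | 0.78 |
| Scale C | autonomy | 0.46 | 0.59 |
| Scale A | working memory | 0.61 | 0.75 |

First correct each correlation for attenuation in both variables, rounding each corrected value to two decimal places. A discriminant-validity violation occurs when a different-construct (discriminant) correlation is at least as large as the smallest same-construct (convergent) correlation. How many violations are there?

0

Disattenuated r (r / √(r_scale · r_new)):
  Scale D (disc): 0.53 / √(0.88·0.76) = 0.65
  Scale B (disc): 0.11 / √(0.78·0.76) = 0.14
  Scale C (disc): 0.46 / √(0.59·0.76) = 0.69
  Scale A (conv): 0.61 / √(0.75·0.76) = 0.81
Smallest convergent = 0.81. Discriminant values: 0.65, 0.14, 0.69; count ≥ 0.81 → 0.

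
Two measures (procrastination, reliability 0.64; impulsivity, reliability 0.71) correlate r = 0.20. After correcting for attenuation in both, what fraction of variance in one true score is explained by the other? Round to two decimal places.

Disattenuated r = 0.20 / √(0.64 × 0.71) = 0.20 / 0.6741 = 0.2967.
Shared true-score variance = 0.2967² = 0.0880 ≈ 0.09.

0.09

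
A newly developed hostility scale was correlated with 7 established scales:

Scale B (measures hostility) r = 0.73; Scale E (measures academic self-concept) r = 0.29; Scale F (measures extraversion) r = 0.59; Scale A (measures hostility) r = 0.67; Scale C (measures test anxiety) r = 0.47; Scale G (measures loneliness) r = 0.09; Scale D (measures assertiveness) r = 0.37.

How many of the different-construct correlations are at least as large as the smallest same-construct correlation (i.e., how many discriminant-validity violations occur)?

0

Convergent (same construct = hostility): Scale B, Scale A.
Smallest convergent = 0.67. Discriminant values: 0.29, 0.59, 0.47, 0.09, 0.37; count ≥ 0.67 → 0.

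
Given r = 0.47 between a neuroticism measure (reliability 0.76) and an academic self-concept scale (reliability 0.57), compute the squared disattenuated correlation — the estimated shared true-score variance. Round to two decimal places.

Disattenuated r = 0.47 / √(0.76 × 0.57) = 0.47 / 0.6582 = 0.7141.
Shared true-score variance = 0.7141² = 0.5099 ≈ 0.51.

0.51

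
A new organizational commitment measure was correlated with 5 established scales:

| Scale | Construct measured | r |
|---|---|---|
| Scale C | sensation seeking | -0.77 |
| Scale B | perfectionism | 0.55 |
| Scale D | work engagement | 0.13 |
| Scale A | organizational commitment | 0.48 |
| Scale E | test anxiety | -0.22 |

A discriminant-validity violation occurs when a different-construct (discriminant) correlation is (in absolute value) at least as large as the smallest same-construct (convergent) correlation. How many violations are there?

2

Convergent (same construct = organizational commitment): Scale A.
Smallest convergent = 0.48. Discriminant |r|: 0.77, 0.55, 0.13, 0.22; count ≥ 0.48 → 2.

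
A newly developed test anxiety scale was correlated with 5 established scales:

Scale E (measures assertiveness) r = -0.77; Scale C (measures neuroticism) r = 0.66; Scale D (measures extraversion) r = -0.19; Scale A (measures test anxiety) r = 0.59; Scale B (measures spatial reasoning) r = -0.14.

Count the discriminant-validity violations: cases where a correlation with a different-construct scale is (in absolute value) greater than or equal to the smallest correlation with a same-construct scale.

Convergent (same construct = test anxiety): Scale A.
Smallest convergent = 0.59. Discriminant |r|: 0.77, 0.66, 0.19, 0.14; count ≥ 0.59 → 2.

2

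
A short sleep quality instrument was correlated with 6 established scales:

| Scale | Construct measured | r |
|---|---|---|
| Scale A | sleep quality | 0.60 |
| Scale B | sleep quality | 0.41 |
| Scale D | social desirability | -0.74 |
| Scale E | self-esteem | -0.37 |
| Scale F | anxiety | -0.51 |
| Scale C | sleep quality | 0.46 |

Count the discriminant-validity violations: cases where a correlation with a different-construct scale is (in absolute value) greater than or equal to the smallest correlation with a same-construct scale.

2

Convergent (same construct = sleep quality): Scale A, Scale B, Scale C.
Smallest convergent = 0.41. Discriminant |r|: 0.74, 0.37, 0.51; count ≥ 0.41 → 2.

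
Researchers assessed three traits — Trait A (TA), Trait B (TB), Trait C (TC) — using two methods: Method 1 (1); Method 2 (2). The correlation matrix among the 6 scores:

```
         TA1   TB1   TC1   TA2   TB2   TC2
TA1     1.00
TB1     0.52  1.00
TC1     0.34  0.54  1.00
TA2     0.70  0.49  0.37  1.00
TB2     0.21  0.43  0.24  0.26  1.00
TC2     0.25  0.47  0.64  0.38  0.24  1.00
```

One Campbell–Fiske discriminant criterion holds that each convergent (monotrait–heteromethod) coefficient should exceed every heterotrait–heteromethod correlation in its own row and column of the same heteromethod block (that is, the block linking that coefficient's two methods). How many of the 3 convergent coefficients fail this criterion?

1

Checking each validity diagonal entry against its comparison values:
TA (methods 1·2): 0.70 vs {0.21, 0.49, 0.25, 0.37} → pass.
TB (methods 1·2): 0.43 vs {0.49, 0.21, 0.47, 0.24} → fail.
TC (methods 1·2): 0.64 vs {0.37, 0.25, 0.24, 0.47} → pass.
1 of 3 fail.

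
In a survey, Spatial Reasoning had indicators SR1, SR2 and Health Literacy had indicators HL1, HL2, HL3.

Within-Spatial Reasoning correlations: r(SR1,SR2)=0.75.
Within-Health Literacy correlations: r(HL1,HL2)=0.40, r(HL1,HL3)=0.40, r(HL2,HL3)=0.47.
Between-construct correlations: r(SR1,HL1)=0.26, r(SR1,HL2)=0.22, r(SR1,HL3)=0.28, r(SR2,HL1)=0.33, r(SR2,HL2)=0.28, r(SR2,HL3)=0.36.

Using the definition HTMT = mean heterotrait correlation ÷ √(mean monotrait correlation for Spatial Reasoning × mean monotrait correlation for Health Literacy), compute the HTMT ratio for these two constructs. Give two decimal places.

Between-construct mean = 1.73/6 = 0.2883.
Mean within-SR = 0.75/1 = 0.7500; mean within-HL = 1.27/3 = 0.4233.
Geometric mean = √(0.7500 × 0.4233) = 0.5634.
HTMT = 0.2883 / 0.5634 = 0.51.

0.51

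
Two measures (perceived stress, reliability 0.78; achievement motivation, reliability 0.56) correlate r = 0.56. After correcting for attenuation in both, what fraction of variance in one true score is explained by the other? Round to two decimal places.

Disattenuated r = 0.56 / √(0.78 × 0.56) = 0.56 / 0.6609 = 0.8473.
Shared true-score variance = 0.8473² = 0.7179 ≈ 0.72.

0.72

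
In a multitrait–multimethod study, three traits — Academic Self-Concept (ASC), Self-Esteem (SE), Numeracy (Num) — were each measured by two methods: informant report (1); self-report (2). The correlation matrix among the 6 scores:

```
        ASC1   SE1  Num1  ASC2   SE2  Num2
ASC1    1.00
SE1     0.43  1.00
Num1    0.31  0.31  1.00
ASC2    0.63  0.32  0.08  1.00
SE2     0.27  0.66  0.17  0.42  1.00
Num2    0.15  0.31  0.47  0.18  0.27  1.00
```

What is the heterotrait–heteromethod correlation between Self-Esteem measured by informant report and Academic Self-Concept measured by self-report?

0.32

Different traits and methods: r(SE1, ASC2) = 0.32.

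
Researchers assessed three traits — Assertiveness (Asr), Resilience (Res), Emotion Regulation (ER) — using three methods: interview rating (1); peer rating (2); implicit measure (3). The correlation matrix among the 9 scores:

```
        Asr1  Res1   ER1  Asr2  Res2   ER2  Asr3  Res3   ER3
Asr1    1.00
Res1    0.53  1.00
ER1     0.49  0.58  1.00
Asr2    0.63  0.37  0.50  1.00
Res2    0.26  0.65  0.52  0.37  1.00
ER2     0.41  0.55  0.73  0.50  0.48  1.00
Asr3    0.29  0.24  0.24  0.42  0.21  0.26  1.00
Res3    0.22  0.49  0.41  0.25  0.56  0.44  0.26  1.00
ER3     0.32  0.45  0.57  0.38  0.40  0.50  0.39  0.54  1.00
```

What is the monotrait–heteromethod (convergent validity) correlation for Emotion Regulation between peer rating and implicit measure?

Same trait (ER), different methods: r(ER2, ER3) = 0.50.

0.50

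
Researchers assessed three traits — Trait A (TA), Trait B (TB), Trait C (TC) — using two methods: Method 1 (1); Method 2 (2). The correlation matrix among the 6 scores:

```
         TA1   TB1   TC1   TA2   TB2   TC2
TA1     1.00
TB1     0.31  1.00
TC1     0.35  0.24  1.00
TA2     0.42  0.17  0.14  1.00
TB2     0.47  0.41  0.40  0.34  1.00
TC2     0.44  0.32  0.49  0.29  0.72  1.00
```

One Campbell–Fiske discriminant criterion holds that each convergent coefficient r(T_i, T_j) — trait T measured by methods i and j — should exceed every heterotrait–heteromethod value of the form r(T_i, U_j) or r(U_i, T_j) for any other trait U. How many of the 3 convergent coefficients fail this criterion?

Each convergent coefficient versus the relevant comparison correlations:
TA (methods 1·2): 0.42 vs {0.47, 0.17, 0.44, 0.14} → fail.
TB (methods 1·2): 0.41 vs {0.17, 0.47, 0.32, 0.40} → fail.
TC (methods 1·2): 0.49 vs {0.14, 0.44, 0.40, 0.32} → pass.
2 of 3 fail.

2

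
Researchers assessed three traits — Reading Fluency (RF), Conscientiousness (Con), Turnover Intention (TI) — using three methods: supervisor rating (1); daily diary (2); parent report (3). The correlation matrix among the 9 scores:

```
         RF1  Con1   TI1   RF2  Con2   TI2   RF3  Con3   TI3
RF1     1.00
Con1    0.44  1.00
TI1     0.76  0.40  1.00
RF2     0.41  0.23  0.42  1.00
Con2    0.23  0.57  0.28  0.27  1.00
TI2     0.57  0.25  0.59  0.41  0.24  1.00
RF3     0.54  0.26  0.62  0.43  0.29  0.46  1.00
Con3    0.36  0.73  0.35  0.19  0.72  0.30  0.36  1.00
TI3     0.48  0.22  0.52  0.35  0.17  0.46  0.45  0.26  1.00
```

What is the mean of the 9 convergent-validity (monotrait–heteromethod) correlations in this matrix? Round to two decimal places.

Convergent values: 0.41, 0.54, 0.43, 0.57, 0.73, 0.72, 0.59, 0.52, 0.46; mean = 4.97/9 = 0.55.

0.55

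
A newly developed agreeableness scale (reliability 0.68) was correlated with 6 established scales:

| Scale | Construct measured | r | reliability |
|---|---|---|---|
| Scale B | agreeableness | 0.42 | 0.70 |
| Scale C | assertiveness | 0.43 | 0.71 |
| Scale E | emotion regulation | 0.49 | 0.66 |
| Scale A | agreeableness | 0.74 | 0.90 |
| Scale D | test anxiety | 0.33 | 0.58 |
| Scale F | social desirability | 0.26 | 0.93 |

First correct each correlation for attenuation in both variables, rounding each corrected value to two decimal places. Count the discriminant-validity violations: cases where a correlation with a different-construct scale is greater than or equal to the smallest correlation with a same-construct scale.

Disattenuated r (r / √(r_scale · r_new)):
  Scale B (conv): 0.42 / √(0.70·0.68) = 0.61
  Scale C (disc): 0.43 / √(0.71·0.68) = 0.62
  Scale E (disc): 0.49 / √(0.66·0.68) = 0.73
  Scale A (conv): 0.74 / √(0.90·0.68) = 0.95
  Scale D (disc): 0.33 / √(0.58·0.68) = 0.53
  Scale F (disc): 0.26 / √(0.93·0.68) = 0.33
Smallest convergent = 0.61. Discriminant values: 0.62, 0.73, 0.53, 0.33; count ≥ 0.61 → 2.

2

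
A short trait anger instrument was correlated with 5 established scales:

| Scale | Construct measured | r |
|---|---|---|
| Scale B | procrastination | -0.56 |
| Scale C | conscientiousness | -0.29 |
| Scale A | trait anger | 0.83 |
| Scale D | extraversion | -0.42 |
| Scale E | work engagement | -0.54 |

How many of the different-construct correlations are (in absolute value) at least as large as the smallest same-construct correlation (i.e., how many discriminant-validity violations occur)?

Convergent (same construct = trait anger): Scale A.
Smallest convergent = 0.83. Discriminant |r|: 0.56, 0.29, 0.42, 0.54; count ≥ 0.83 → 0.

0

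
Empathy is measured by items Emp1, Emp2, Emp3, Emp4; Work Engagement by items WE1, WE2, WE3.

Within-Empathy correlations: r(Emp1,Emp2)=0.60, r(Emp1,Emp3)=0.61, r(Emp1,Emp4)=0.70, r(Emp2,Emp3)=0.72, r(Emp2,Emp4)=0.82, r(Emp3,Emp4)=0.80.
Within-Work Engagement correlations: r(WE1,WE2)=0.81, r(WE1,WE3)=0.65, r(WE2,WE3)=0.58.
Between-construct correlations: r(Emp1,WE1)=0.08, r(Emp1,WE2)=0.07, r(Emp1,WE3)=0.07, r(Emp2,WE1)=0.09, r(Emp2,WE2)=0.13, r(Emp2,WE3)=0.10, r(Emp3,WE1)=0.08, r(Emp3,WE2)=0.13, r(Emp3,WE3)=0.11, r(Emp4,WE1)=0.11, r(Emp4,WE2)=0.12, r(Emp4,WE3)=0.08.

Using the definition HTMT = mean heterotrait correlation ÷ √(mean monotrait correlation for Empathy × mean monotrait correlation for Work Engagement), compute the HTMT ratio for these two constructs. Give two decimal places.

0.14

Mean heterotrait r = 1.17/12 = 0.0975.
Mean within-Emp = 4.25/6 = 0.7083; mean within-WE = 2.04/3 = 0.6800.
Geometric mean = √(0.7083 × 0.6800) = 0.6940.
HTMT = 0.0975 / 0.6940 = 0.14.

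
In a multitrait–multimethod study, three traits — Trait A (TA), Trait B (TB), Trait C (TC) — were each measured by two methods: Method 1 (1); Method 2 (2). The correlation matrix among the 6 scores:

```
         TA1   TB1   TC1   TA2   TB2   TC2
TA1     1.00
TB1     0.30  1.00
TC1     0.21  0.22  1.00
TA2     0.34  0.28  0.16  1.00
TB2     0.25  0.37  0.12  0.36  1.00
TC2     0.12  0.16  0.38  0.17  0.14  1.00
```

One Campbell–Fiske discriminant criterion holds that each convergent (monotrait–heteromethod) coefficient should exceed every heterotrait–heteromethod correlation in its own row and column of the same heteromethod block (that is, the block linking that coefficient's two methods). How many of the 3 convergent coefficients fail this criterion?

0

Checking each validity diagonal entry against its comparison values:
TA (methods 1·2): 0.34 vs {0.25, 0.28, 0.12, 0.16} → pass.
TB (methods 1·2): 0.37 vs {0.28, 0.25, 0.16, 0.12} → pass.
TC (methods 1·2): 0.38 vs {0.16, 0.12, 0.12, 0.16} → pass.
0 of 3 fail.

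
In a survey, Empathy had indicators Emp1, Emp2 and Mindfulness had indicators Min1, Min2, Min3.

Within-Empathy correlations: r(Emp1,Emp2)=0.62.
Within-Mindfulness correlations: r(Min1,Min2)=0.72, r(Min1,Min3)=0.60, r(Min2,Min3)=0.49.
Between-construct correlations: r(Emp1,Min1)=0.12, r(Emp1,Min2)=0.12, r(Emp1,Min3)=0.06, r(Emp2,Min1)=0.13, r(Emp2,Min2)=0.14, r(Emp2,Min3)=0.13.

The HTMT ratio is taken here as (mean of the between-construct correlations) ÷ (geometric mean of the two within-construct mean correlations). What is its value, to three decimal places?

0.191

Mean between = 0.70/6 = 0.1167.
Mean within-Emp = 0.62/1 = 0.6200; mean within-Min = 1.81/3 = 0.6033.
Geometric mean = √(0.6200 × 0.6033) = 0.6116.
HTMT = 0.1167 / 0.6116 = 0.191.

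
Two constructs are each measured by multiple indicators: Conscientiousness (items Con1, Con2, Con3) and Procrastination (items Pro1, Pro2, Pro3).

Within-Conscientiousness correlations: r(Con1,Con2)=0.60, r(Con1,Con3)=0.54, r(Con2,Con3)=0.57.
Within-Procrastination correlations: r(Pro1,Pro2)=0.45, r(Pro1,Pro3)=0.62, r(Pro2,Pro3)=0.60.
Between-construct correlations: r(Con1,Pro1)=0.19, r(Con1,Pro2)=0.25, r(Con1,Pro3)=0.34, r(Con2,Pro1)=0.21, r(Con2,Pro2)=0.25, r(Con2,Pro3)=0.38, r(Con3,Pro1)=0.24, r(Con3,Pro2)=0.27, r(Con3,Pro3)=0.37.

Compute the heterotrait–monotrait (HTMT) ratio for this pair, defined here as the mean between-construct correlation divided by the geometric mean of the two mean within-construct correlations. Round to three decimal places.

0.493

Mean heterotrait r = 2.50/9 = 0.2778.
Mean within-Con = 1.71/3 = 0.5700; mean within-Pro = 1.67/3 = 0.5567.
Geometric mean = √(0.5700 × 0.5567) = 0.5633.
HTMT = 0.2778 / 0.5633 = 0.493.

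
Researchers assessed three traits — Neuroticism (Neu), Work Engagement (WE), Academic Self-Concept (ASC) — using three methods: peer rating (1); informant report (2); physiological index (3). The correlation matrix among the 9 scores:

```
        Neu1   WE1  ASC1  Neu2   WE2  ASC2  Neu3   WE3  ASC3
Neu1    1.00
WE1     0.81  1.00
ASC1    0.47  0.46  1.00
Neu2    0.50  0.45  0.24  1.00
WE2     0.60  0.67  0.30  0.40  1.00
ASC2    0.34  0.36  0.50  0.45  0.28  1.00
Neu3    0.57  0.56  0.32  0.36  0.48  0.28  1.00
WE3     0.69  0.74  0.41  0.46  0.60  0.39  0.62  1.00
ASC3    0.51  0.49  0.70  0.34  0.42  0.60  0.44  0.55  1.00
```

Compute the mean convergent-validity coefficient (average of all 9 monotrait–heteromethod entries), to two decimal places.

Convergent values: 0.50, 0.57, 0.36, 0.67, 0.74, 0.60, 0.50, 0.70, 0.60; mean = 5.24/9 = 0.58.

0.58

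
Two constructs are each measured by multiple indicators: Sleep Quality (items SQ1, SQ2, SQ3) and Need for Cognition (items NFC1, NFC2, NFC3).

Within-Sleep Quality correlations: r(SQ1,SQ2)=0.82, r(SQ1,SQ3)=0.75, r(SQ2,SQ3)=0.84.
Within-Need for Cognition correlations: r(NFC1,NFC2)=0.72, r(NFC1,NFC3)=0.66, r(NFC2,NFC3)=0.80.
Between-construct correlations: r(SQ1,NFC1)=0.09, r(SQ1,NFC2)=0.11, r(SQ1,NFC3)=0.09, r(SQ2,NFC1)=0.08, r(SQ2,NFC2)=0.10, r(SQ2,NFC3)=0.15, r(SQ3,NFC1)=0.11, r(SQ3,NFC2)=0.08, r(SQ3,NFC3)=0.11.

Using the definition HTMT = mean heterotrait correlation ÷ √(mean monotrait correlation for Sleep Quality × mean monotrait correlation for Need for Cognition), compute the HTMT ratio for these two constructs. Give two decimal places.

0.13

Mean heterotrait r = 0.92/9 = 0.1022.
Mean within-SQ = 2.41/3 = 0.8033; mean within-NFC = 2.18/3 = 0.7267.
Geometric mean = √(0.8033 × 0.7267) = 0.7640.
HTMT = 0.1022 / 0.7640 = 0.13.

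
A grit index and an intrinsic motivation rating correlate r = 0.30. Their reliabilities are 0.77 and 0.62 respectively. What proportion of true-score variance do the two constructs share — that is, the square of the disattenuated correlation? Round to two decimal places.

0.19

Disattenuated r = 0.30 / √(0.77 × 0.62) = 0.30 / 0.6909 = 0.4342.
Shared true-score variance = 0.4342² = 0.1885 ≈ 0.19.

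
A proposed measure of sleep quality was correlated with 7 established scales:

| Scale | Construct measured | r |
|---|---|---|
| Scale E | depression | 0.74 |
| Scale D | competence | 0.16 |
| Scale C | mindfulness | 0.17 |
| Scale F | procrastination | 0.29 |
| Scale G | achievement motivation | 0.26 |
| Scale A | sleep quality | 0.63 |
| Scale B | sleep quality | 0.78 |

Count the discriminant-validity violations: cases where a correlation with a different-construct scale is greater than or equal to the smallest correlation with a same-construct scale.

Convergent (same construct = sleep quality): Scale A, Scale B.
Smallest convergent = 0.63. Discriminant values: 0.74, 0.16, 0.17, 0.29, 0.26; count ≥ 0.63 → 1.

1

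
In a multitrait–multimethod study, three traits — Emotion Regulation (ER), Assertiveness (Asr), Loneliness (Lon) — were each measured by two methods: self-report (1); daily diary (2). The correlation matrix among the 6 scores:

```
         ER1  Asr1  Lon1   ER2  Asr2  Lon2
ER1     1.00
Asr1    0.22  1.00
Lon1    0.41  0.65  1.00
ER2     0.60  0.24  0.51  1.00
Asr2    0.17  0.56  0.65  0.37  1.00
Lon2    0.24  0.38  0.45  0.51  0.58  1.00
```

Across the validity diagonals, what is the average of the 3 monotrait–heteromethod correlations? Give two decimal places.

0.54

Convergent values: 0.60, 0.56, 0.45; mean = 1.61/3 = 0.54.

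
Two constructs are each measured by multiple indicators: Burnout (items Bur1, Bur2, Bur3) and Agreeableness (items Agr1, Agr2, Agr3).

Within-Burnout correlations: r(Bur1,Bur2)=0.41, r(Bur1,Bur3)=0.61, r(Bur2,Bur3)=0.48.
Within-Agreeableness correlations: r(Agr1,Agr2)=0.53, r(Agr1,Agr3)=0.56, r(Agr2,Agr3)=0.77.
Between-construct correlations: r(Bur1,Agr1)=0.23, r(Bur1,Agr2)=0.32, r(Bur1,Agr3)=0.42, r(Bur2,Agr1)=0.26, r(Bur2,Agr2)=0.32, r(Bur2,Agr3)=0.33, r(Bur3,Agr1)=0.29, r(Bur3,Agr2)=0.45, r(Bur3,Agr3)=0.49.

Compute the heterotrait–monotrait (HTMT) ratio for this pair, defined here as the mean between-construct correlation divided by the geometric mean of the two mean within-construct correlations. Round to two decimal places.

Between-construct mean = 3.11/9 = 0.3456.
Mean within-Bur = 1.50/3 = 0.5000; mean within-Agr = 1.86/3 = 0.6200.
Geometric mean = √(0.5000 × 0.6200) = 0.5568.
HTMT = 0.3456 / 0.5568 = 0.62.

0.62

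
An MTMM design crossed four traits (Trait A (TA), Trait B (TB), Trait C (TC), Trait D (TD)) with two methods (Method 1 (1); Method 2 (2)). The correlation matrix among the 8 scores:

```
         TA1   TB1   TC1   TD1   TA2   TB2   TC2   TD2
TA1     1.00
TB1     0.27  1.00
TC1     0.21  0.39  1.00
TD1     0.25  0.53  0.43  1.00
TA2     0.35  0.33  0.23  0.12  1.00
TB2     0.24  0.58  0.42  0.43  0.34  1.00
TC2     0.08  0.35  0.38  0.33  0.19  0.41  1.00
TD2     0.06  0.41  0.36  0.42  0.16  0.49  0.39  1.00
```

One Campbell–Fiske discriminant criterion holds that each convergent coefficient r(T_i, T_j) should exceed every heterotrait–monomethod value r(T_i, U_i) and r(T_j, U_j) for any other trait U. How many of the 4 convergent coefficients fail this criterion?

2

Each convergent coefficient versus the relevant comparison correlations:
TA (methods 1·2): 0.35 vs {0.27, 0.34, 0.21, 0.19, 0.25, 0.16} → pass.
TB (methods 1·2): 0.58 vs {0.27, 0.34, 0.39, 0.41, 0.53, 0.49} → pass.
TC (methods 1·2): 0.38 vs {0.21, 0.19, 0.39, 0.41, 0.43, 0.39} → fail.
TD (methods 1·2): 0.42 vs {0.25, 0.16, 0.53, 0.49, 0.43, 0.39} → fail.
2 of 4 fail.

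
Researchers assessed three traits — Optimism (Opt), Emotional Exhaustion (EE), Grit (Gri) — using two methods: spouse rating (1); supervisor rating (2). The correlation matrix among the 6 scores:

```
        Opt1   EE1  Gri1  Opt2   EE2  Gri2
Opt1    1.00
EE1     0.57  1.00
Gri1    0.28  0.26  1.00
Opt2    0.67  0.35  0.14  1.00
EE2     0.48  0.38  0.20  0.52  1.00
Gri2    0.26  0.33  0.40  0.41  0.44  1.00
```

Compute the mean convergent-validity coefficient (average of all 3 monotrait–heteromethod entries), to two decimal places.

Convergent values: 0.67, 0.38, 0.40; mean = 1.45/3 = 0.48.

0.48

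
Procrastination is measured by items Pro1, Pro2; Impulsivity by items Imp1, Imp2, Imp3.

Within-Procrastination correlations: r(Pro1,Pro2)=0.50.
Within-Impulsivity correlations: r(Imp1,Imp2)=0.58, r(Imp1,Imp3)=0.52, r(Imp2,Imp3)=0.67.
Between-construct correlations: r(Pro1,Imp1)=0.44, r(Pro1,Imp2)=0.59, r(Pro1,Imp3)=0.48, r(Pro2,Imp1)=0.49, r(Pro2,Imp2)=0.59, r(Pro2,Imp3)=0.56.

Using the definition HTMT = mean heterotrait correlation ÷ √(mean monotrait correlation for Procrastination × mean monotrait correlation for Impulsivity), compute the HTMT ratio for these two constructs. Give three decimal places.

Mean heterotrait r = 3.15/6 = 0.5250.
Mean within-Pro = 0.50/1 = 0.5000; mean within-Imp = 1.77/3 = 0.5900.
Geometric mean = √(0.5000 × 0.5900) = 0.5431.
HTMT = 0.5250 / 0.5431 = 0.967.

0.967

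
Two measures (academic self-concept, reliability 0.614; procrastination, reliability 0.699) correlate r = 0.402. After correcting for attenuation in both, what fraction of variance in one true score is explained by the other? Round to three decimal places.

0.377

Disattenuated r = 0.402 / √(0.614 × 0.699) = 0.402 / 0.6551 = 0.6136.
Shared true-score variance = 0.6136² = 0.3765 ≈ 0.377.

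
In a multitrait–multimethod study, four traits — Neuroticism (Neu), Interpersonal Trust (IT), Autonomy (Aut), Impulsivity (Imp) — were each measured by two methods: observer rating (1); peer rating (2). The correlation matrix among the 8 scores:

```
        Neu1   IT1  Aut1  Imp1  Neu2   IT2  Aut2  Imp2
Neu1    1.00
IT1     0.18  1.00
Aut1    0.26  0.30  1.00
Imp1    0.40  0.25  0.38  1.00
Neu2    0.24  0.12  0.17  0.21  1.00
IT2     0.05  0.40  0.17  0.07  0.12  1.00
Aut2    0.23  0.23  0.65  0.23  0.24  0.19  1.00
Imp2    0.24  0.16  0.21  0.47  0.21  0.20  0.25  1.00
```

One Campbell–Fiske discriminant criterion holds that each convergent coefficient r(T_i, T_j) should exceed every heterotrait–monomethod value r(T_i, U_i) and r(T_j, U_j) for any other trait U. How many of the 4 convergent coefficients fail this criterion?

Each convergent coefficient versus the relevant comparison correlations:
Neu (methods 1·2): 0.24 vs {0.18, 0.12, 0.26, 0.24, 0.40, 0.21} → fail.
IT (methods 1·2): 0.40 vs {0.18, 0.12, 0.30, 0.19, 0.25, 0.20} → pass.
Aut (methods 1·2): 0.65 vs {0.26, 0.24, 0.30, 0.19, 0.38, 0.25} → pass.
Imp (methods 1·2): 0.47 vs {0.40, 0.21, 0.25, 0.20, 0.38, 0.25} → pass.
1 of 4 fail.

1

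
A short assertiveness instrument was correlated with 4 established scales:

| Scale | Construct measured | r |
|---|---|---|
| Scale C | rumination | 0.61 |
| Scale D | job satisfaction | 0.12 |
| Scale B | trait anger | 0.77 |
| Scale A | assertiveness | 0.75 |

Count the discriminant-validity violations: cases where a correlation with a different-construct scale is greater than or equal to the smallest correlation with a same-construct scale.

Convergent (same construct = assertiveness): Scale A.
Smallest convergent = 0.75. Discriminant values: 0.61, 0.12, 0.77; count ≥ 0.75 → 1.

1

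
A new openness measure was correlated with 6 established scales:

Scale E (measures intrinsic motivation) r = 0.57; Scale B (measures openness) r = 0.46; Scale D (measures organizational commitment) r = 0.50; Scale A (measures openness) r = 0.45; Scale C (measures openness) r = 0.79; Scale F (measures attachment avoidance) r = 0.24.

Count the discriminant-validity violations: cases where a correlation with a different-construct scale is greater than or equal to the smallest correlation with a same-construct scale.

2

Convergent (same construct = openness): Scale B, Scale A, Scale C.
Smallest convergent = 0.45. Discriminant values: 0.57, 0.50, 0.24; count ≥ 0.45 → 2.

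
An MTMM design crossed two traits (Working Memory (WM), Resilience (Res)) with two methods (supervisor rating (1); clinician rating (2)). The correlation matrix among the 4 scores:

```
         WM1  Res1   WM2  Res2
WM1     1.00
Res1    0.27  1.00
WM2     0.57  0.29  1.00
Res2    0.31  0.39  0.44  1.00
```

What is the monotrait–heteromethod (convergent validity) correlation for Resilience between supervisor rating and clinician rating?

Same trait (Res), different methods: r(Res1, Res2) = 0.39.

0.39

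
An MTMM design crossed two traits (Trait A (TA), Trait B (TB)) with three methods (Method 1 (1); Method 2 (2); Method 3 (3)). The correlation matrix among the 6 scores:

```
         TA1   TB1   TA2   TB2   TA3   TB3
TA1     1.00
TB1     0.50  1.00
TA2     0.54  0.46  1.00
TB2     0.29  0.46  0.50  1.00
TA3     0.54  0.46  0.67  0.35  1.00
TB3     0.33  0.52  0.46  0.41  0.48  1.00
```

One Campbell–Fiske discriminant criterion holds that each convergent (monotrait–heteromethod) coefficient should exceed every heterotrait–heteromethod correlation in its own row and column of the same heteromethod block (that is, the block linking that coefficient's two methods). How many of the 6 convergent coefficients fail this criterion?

Each convergent coefficient versus the relevant comparison correlations:
TA (methods 1·2): 0.54 vs {0.29, 0.46} → pass.
TA (methods 1·3): 0.54 vs {0.33, 0.46} → pass.
TA (methods 2·3): 0.67 vs {0.46, 0.35} → pass.
TB (methods 1·2): 0.46 vs {0.46, 0.29} → fail.
TB (methods 1·3): 0.52 vs {0.46, 0.33} → pass.
TB (methods 2·3): 0.41 vs {0.35, 0.46} → fail.
2 of 6 fail.

2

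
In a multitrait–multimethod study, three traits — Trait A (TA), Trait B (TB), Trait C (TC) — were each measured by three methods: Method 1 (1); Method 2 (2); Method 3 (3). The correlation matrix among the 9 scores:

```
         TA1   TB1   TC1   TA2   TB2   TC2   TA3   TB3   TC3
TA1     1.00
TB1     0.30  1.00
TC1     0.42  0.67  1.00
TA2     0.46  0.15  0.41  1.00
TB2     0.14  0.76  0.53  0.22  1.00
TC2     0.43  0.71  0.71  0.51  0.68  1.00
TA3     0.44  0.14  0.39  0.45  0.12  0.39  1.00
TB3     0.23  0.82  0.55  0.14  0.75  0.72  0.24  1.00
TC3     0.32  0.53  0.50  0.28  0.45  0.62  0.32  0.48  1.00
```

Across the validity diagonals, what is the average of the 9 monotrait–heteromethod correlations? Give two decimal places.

Convergent values: 0.46, 0.44, 0.45, 0.76, 0.82, 0.75, 0.71, 0.50, 0.62; mean = 5.51/9 = 0.61.

0.61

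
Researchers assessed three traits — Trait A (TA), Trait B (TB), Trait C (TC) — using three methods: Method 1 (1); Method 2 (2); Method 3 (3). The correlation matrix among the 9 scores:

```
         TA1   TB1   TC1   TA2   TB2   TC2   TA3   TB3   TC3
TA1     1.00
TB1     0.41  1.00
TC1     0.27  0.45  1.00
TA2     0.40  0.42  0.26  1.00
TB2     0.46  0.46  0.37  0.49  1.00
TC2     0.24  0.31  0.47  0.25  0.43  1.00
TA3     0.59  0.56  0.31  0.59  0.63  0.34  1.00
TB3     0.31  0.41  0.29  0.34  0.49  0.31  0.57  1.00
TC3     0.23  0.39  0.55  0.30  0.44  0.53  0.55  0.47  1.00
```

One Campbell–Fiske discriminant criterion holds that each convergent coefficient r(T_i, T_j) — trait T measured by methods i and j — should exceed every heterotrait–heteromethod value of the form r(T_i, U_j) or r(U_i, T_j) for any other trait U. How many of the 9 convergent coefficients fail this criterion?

Checking each validity diagonal entry against its comparison values:
TA (methods 1·2): 0.40 vs {0.46, 0.42, 0.24, 0.26} → fail.
TA (methods 1·3): 0.59 vs {0.31, 0.56, 0.23, 0.31} → pass.
TA (methods 2·3): 0.59 vs {0.34, 0.63, 0.30, 0.34} → fail.
TB (methods 1·2): 0.46 vs {0.42, 0.46, 0.31, 0.37} → fail.
TB (methods 1·3): 0.41 vs {0.56, 0.31, 0.39, 0.29} → fail.
TB (methods 2·3): 0.49 vs {0.63, 0.34, 0.44, 0.31} → fail.
TC (methods 1·2): 0.47 vs {0.26, 0.24, 0.37, 0.31} → pass.
TC (methods 1·3): 0.55 vs {0.31, 0.23, 0.29, 0.39} → pass.
TC (methods 2·3): 0.53 vs {0.34, 0.30, 0.31, 0.44} → pass.
5 of 9 fail.

5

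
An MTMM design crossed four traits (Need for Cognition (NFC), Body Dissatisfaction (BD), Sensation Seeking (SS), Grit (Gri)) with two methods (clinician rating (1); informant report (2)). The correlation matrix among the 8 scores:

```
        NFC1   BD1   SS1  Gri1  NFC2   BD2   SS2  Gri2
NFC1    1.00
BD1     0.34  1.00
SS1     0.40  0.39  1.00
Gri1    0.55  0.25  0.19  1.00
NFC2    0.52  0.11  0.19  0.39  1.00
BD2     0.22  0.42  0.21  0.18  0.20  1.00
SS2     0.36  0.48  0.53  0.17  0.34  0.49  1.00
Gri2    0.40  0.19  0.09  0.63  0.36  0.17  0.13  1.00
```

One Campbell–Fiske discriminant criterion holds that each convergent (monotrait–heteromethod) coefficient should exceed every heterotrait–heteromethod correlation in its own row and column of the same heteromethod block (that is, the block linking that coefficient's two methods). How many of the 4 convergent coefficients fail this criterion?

1

Convergent coefficients and their comparison sets:
NFC (methods 1·2): 0.52 vs {0.22, 0.11, 0.36, 0.19, 0.40, 0.39} → pass.
BD (methods 1·2): 0.42 vs {0.11, 0.22, 0.48, 0.21, 0.19, 0.18} → fail.
SS (methods 1·2): 0.53 vs {0.19, 0.36, 0.21, 0.48, 0.09, 0.17} → pass.
Gri (methods 1·2): 0.63 vs {0.39, 0.40, 0.18, 0.19, 0.17, 0.09} → pass.
1 of 4 fail.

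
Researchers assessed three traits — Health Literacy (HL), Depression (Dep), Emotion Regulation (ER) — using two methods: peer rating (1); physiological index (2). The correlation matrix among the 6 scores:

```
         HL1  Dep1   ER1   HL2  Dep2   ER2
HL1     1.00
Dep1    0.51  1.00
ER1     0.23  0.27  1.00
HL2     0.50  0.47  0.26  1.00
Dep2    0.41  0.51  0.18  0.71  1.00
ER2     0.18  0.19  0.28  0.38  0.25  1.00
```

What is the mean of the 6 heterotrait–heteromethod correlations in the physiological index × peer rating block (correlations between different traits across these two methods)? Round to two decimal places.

HTHM values (method 2 × method 1): 0.47, 0.26, 0.41, 0.18, 0.18, 0.19; mean = 1.69/6 = 0.28.

0.28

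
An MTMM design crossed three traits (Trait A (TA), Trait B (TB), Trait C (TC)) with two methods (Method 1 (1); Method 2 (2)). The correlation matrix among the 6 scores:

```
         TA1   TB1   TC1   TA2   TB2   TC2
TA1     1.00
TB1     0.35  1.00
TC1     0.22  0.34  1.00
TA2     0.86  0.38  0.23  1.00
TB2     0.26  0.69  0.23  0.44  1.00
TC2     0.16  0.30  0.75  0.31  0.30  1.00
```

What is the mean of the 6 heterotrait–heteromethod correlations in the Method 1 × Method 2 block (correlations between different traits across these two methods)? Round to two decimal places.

0.26

HTHM values (method 1 × method 2): 0.26, 0.16, 0.38, 0.30, 0.23, 0.23; mean = 1.56/6 = 0.26.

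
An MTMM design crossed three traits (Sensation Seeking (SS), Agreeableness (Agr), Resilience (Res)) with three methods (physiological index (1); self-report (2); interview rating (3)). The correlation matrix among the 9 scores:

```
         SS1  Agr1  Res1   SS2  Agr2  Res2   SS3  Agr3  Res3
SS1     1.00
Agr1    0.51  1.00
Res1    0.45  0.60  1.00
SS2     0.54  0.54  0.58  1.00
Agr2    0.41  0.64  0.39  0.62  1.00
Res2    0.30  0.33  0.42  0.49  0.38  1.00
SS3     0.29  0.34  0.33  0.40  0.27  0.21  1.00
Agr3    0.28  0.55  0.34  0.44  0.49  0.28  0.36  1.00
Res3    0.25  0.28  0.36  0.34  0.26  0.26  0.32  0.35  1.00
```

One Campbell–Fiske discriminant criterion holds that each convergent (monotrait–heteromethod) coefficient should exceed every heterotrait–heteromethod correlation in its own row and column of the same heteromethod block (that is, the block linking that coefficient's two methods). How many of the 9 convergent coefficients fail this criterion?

5

Convergent coefficients and their comparison sets:
SS (methods 1·2): 0.54 vs {0.41, 0.54, 0.30, 0.58} → fail.
SS (methods 1·3): 0.29 vs {0.28, 0.34, 0.25, 0.33} → fail.
SS (methods 2·3): 0.40 vs {0.44, 0.27, 0.34, 0.21} → fail.
Agr (methods 1·2): 0.64 vs {0.54, 0.41, 0.33, 0.39} → pass.
Agr (methods 1·3): 0.55 vs {0.34, 0.28, 0.28, 0.34} → pass.
Agr (methods 2·3): 0.49 vs {0.27, 0.44, 0.26, 0.28} → pass.
Res (methods 1·2): 0.42 vs {0.58, 0.30, 0.39, 0.33} → fail.
Res (methods 1·3): 0.36 vs {0.33, 0.25, 0.34, 0.28} → pass.
Res (methods 2·3): 0.26 vs {0.21, 0.34, 0.28, 0.26} → fail.
5 of 9 fail.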